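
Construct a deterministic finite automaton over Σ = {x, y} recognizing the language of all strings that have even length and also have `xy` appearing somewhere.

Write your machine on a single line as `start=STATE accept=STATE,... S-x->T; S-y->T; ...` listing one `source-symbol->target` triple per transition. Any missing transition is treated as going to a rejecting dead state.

start=q0; accept=q4; q0-x->q1; q0-y->q2; q1-x->q3; q1-y->q4; q2-x->q3; q2-y->q0; q3-x->q1; q3-y->q5; q4-x->q5; q4-y->q5; q5-x->q4; q5-y->q4

Handle the two conditions separately and then intersect. The first has 2 states tracking the input length modulo 2; the second has 3 states tracking whether and how much of `xy` has been seen. A product state is a pair (one from each), accepting exactly when both do.
With 6 states:
        x   y  
>  q0   q1  q2 
   q1   q3  q4 
   q2   q3  q0 
   q3   q1  q5 
 * q4   q5  q5 
   q5   q4  q4 
(> = start, * = accepting)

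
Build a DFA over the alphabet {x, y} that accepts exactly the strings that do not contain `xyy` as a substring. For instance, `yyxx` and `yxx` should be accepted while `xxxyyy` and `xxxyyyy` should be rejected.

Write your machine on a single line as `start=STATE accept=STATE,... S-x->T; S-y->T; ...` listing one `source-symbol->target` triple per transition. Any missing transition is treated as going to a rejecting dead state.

start=A; accept=A,B,C; A-x->B; A-y->A; B-x->B; B-y->C; C-x->B; C-y->D; D-x->D; D-y->D

This is the complement of 'contains `xyy`'. Use the same substring-matching states — A through D holding how much of `xyy` has just been matched — but flip the accepting set: everything except the trap D accepts.
4 states suffice.
       x  y 
>* A   B  A 
 * B   B  C 
 * C   B  D 
   D   D  D 
(> = start, * = accepting)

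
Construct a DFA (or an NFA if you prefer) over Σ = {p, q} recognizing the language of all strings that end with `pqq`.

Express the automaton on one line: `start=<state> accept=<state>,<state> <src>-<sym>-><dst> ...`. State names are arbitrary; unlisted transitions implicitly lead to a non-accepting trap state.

start=s0 accept=s3 s0-p->s1 s0-q->s0 s1-p->s1 s1-q->s2 s2-p->s1 s2-q->s3 s3-p->s1 s3-q->s0

Remember how much of `pqq` the current input suffix matches. State s0 means no match yet; s1 means the last symbol is `p`; s2 means the last 2 symbols are `pq`; s3 means the last 3 symbols are `pqq`. Only s3 accepts. On a mismatch, fall back to the longest proper suffix that is still a prefix of `pqq`.
With 4 states:
        p   q  
>  s0   s1  s0 
   s1   s1  s2 
   s2   s1  s3 
 * s3   s1  s0 
(> = start, * = accepting)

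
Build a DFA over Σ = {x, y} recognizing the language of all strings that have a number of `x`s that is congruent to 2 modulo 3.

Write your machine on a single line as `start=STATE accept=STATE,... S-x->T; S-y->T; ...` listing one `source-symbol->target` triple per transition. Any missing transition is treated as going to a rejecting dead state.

start=s0; accept=s2; s0-x->s1; s0-y->s0; s1-x->s2; s1-y->s1; s2-x->s0; s2-y->s2

The only thing that matters is how many `x`s have appeared, reduced mod 3. Use one state per residue: s0 for 0, …, s2 for 2. Reading `x` moves to the next residue; anything else stays put. s2 is accepting.
A 3-state machine:
        x   y  
>  s0   s1  s0 
   s1   s2  s1 
 * s2   s0  s2 
(> = start, * = accepting)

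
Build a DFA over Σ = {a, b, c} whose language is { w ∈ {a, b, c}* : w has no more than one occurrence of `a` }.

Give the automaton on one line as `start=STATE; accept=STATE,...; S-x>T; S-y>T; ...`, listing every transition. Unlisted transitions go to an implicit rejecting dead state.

Only the number of `a`s matters, and only up to 2. Make a chain q0 → q1 → q2 advanced by each `a` (with q2 absorbing); every other symbol self-loops. The accepting set is {q0, q1}.
        a   b   c  
>* q0   q1  q0  q0 
 * q1   q2  q1  q1 
   q2   q2  q2  q2 
(> = start, * = accepting)

start=q0; accept=q0,q1; q0-a>q1; q0-b>q0; q0-c>q0; q1-a>q2; q1-b>q1; q1-c>q1; q2-a>q2; q2-b>q2; q2-c>q2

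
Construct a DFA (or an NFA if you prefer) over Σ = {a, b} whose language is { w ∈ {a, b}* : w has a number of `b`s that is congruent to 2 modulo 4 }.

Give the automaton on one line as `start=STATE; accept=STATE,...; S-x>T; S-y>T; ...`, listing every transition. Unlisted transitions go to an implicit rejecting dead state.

The only thing that matters is how many `b`s have appeared, reduced mod 4. Use one state per residue: q0 for 0, …, q3 for 3. Reading `b` moves to the next residue; anything else stays put. q2 is accepting.
        a   b  
>  q0   q0  q1 
   q1   q1  q2 
 * q2   q2  q3 
   q3   q3  q0 
(> = start, * = accepting)

start=q0; accept=q2; q0-a>q0; q0-b>q1; q1-a>q1; q1-b>q2; q2-a>q2; q2-b>q3; q3-a>q3; q3-b>q0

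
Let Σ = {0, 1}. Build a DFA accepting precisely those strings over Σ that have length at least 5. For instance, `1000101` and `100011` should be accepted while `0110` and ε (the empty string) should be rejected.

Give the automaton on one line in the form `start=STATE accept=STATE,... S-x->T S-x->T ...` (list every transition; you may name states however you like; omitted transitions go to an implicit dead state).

Count input length up to 6: every symbol moves from A toward G, which means 'more than 5' and absorbs. Accept from {F, G}.
With 7 states:
       0  1 
>  A   B  B 
   B   C  C 
   C   D  D 
   D   E  E 
   E   F  F 
 * F   G  G 
 * G   G  G 
(> = start, * = accepting)

start=A accept=F,G A-0->B A-1->B B-0->C B-1->C C-0->D C-1->D D-0->E D-1->E E-0->F E-1->F F-0->G F-1->G G-0->G G-1->G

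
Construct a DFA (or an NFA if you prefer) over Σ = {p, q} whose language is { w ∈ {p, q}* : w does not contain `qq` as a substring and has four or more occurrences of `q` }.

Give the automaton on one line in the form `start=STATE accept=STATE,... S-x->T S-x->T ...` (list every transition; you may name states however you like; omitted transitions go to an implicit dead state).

start=s0 accept=s11,s12,s13,s14 s0-p->s0 s0-q->s1 s1-p->s2 s1-q->s3 s2-p->s2 s2-q->s4 s3-p->s3 s3-q->s5 s4-p->s6 s4-q->s5 s5-p->s5 s5-q->s7 s6-p->s6 s6-q->s8 s7-p->s7 s7-q->s9 s8-p->s10 s8-q->s7 s9-p->s9 s9-q->s9 s10-p->s10 s10-q->s11 s11-p->s12 s11-q->s9 s12-p->s12 s12-q->s13 s13-p->s14 s13-q->s9 s14-p->s14 s14-q->s13

Build one automaton per condition and run them in lockstep. The first has 3 states tracking partial matches of the forbidden pattern `qq`; the second has 6 states tracking the count of `q`s, saturating at 5. A product state is a pair (one from each), accepting exactly when both do.
With 15 states:
          p    q  
>  s0     s0   s1 
   s1     s2   s3 
   s2     s2   s4 
   s3     s3   s5 
   s4     s6   s5 
   s5     s5   s7 
   s6     s6   s8 
   s7     s7   s9 
   s8    s10   s7 
   s9     s9   s9 
   s10   s10  s11 
 * s11   s12   s9 
 * s12   s12  s13 
 * s13   s14   s9 
 * s14   s14  s13 
(> = start, * = accepting)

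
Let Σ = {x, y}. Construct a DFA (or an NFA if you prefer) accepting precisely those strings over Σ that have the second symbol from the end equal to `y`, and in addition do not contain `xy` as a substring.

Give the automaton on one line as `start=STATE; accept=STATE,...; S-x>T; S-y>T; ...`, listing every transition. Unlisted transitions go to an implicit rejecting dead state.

Run two small machines in parallel and take their product. One (7 states) tracks the last 2 symbols read; the other (3 states) tracks partial matches of the forbidden pattern `xy`. Each combined state is a pair, one component from each; accept when both components accept. Equivalent product states are then merged.
5 states suffice.
        x   y  
>  q0   q1  q2 
   q1   q1  q1 
   q2   q3  q4 
 * q3   q1  q1 
 * q4   q3  q4 
(> = start, * = accepting)

start=q0; accept=q3,q4; q0-x>q1; q0-y>q2; q1-x>q1; q1-y>q1; q2-x>q3; q2-y>q4; q3-x>q1; q3-y>q1; q4-x>q3; q4-y>q4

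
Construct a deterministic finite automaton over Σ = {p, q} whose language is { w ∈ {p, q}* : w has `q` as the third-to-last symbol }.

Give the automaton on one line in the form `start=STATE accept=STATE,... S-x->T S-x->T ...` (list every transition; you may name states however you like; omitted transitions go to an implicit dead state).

Because acceptance depends on a position counted from the end, the machine has to buffer the most recent 3 symbols. Make each state the string of the last up-to-3 symbols read; on input `x` shift the window left and append `x`. Accept when the buffered window has length 3 and begins with `q`.
15 states suffice.
          p    q  
>  s0     s1   s2 
   s1     s3   s4 
   s2     s5   s6 
   s3     s7   s8 
   s4     s9  s10 
   s5    s11  s12 
   s6    s13  s14 
   s7     s7   s8 
   s8     s9  s10 
   s9    s11  s12 
   s10   s13  s14 
 * s11    s7   s8 
 * s12    s9  s10 
 * s13   s11  s12 
 * s14   s13  s14 
(> = start, * = accepting)

start=s0 accept=s11,s12,s13,s14 s0-p->s1 s0-q->s2 s1-p->s3 s1-q->s4 s2-p->s5 s2-q->s6 s3-p->s7 s3-q->s8 s4-p->s9 s4-q->s10 s5-p->s11 s5-q->s12 s6-p->s13 s6-q->s14 s7-p->s7 s7-q->s8 s8-p->s9 s8-q->s10 s9-p->s11 s9-q->s12 s10-p->s13 s10-q->s14 s11-p->s7 s11-q->s8 s12-p->s9 s12-q->s10 s13-p->s11 s13-q->s12 s14-p->s13 s14-q->s14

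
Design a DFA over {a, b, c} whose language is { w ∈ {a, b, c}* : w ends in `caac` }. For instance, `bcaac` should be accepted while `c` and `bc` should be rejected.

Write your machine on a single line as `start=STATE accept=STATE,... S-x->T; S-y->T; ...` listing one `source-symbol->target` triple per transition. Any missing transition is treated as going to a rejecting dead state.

start=S0; accept=S4; S0-a->S0; S0-b->S0; S0-c->S1; S1-a->S2; S1-b->S0; S1-c->S1; S2-a->S3; S2-b->S0; S2-c->S1; S3-a->S0; S3-b->S0; S3-c->S4; S4-a->S2; S4-b->S0; S4-c->S1

Let each state record the length of the longest suffix of the input read so far that is also a prefix of `caac`. S1 means the last symbol is `c`; S2 means the last 2 symbols are `ca`; S3 means the last 3 symbols are `caa`; S4 means the last 4 symbols are `caac`. Accept only at S4, where the string currently ends in `caac`.
With 5 states:
        a   b   c  
>  S0   S0  S0  S1 
   S1   S2  S0  S1 
   S2   S3  S0  S1 
   S3   S0  S0  S4 
 * S4   S2  S0  S1 
(> = start, * = accepting)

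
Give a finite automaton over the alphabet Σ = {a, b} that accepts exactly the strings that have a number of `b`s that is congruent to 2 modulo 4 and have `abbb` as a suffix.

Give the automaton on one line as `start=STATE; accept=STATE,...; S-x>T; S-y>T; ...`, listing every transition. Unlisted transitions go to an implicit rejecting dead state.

Build one automaton per condition and run them in lockstep. One (4 states) tracks the count of `b`s modulo 4; the other (5 states) tracks how much of the suffix `abbb` has currently been matched. Each combined state is a pair, one component from each; accept when both components accept.
          a    b  
>  S0     S1   S2 
   S1     S1   S3 
   S2     S4   S5 
   S3     S4   S6 
   S4     S4   S7 
   S5     S8   S9 
   S6     S8  S10 
   S7     S8  S11 
   S8     S8  S12 
   S9    S13   S0 
   S10   S13   S0 
   S11   S13  S14 
   S12   S13  S15 
   S13   S13  S16 
   S14    S1   S2 
   S15    S1  S17 
   S16    S1  S18 
   S17    S4   S5 
   S18    S4  S19 
 * S19    S8   S9 
(> = start, * = accepting)

start=S0; accept=S19; S0-a>S1; S0-b>S2; S1-a>S1; S1-b>S3; S2-a>S4; S2-b>S5; S3-a>S4; S3-b>S6; S4-a>S4; S4-b>S7; S5-a>S8; S5-b>S9; S6-a>S8; S6-b>S10; S7-a>S8; S7-b>S11; S8-a>S8; S8-b>S12; S9-a>S13; S9-b>S0; S10-a>S13; S10-b>S0; S11-a>S13; S11-b>S14; S12-a>S13; S12-b>S15; S13-a>S13; S13-b>S16; S14-a>S1; S14-b>S2; S15-a>S1; S15-b>S17; S16-a>S1; S16-b>S18; S17-a>S4; S17-b>S5; S18-a>S4; S18-b>S19; S19-a>S8; S19-b>S9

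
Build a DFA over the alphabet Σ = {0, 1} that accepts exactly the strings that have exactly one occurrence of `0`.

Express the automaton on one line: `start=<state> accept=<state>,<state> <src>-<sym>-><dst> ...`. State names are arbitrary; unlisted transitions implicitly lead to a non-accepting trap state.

start=S0 accept=S1 S0-0->S1 S0-1->S0 S1-0->S2 S1-1->S1 S2-0->S2 S2-1->S2

Only the number of `0`s matters, and only up to 2. Make a chain S0 → S1 → S2 advanced by each `0` (with S2 absorbing); every other symbol self-loops. The accepting set is {S1}.
3 states suffice.
        0   1  
>  S0   S1  S0 
 * S1   S2  S1 
   S2   S2  S2 
(> = start, * = accepting)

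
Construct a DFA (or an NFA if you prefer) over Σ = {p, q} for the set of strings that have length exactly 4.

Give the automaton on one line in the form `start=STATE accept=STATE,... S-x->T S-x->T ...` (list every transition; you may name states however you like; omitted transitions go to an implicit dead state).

start=s0 accept=s4 s0-p->s1 s0-q->s1 s1-p->s2 s1-q->s2 s2-p->s3 s2-q->s3 s3-p->s4 s3-q->s4 s4-p->s5 s4-q->s5 s5-p->s5 s5-q->s5

We only need to distinguish lengths 0, 1, …, 4, and '>4'. Chain s0 → s1 → s2 → s3 → s4 → s5 on every symbol, with s5 looping. Accepting states: {s4}.
With 6 states:
        p   q  
>  s0   s1  s1 
   s1   s2  s2 
   s2   s3  s3 
   s3   s4  s4 
 * s4   s5  s5 
   s5   s5  s5 
(> = start, * = accepting)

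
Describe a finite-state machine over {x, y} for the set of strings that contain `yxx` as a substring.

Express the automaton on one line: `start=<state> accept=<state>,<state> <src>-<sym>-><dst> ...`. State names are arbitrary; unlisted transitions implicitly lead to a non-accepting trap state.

States q0..q2 record the length of the longest prefix of `yxx` that matches the current input suffix. Reaching q3 means `yxx` has been seen, and we stay there forever. Accept from q3.
A 4-state machine:
        x   y  
>  q0   q0  q1 
   q1   q2  q1 
   q2   q3  q1 
 * q3   q3  q3 
(> = start, * = accepting)

start=q0 accept=q3 q0-x->q0 q0-y->q1 q1-x->q2 q1-y->q1 q2-x->q3 q2-y->q1 q3-x->q3 q3-y->q3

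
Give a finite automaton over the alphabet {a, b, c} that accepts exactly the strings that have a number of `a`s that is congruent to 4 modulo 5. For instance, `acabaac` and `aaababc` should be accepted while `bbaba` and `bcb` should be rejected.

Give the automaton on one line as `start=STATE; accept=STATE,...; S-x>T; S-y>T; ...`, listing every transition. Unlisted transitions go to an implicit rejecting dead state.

Keep the running count of `a`s modulo 5: each `a` advances along the cycle S0 → S1 → S2 → S3 → S4 → S0 while other symbols loop. Accept at S4.
        a   b   c  
>  S0   S1  S0  S0 
   S1   S2  S1  S1 
   S2   S3  S2  S2 
   S3   S4  S3  S3 
 * S4   S0  S4  S4 
(> = start, * = accepting)

start=S0; accept=S4; S0-a>S1; S0-b>S0; S0-c>S0; S1-a>S2; S1-b>S1; S1-c>S1; S2-a>S3; S2-b>S2; S2-c>S2; S3-a>S4; S3-b>S3; S3-c>S3; S4-a>S0; S4-b>S4; S4-c>S4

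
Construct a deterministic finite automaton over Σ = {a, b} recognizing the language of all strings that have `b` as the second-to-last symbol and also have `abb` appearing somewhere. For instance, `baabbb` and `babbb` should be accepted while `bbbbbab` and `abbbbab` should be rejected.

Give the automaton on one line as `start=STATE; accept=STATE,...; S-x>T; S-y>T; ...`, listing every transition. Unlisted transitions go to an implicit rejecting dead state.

start=q0; accept=q3,q4; q0-a>q1; q0-b>q0; q1-a>q1; q1-b>q2; q2-a>q1; q2-b>q3; q3-a>q4; q3-b>q3; q4-a>q5; q4-b>q6; q5-a>q5; q5-b>q6; q6-a>q4; q6-b>q3

Build one automaton per condition and run them in lockstep. The first has 7 states tracking the last 2 symbols read; the second has 4 states tracking whether and how much of `abb` has been seen. A product state is a pair (one from each), accepting exactly when both do. Minimizing collapses redundant product states.
7 states suffice.
        a   b  
>  q0   q1  q0 
   q1   q1  q2 
   q2   q1  q3 
 * q3   q4  q3 
 * q4   q5  q6 
   q5   q5  q6 
   q6   q4  q3 
(> = start, * = accepting)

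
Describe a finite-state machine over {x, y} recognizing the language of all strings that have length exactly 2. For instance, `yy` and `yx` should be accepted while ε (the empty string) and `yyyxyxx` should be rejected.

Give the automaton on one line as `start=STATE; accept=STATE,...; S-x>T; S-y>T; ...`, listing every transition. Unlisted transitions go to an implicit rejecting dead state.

Count input length up to 3: every symbol moves from S0 toward S3, which means 'more than 2' and absorbs. Accept from {S2}.
        x   y  
>  S0   S1  S1 
   S1   S2  S2 
 * S2   S3  S3 
   S3   S3  S3 
(> = start, * = accepting)

start=S0; accept=S2; S0-x>S1; S0-y>S1; S1-x>S2; S1-y>S2; S2-x>S3; S2-y>S3; S3-x>S3; S3-y>S3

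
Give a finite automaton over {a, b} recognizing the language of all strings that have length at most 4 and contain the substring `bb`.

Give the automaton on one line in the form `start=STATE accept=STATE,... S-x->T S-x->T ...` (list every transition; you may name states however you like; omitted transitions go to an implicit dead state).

Run two small machines in parallel and take their product. One (6 states) tracks the input length, saturating at 5; the other (3 states) tracks whether and how much of `bb` has been seen. Each combined state is a pair, one component from each; accept when both components accept. Minimizing collapses redundant product states.
10 states suffice.
        a   b  
>  q0   q1  q2 
   q1   q3  q4 
   q2   q3  q5 
   q3   q6  q7 
   q4   q6  q8 
 * q5   q8  q8 
   q6   q6  q6 
   q7   q6  q9 
 * q8   q9  q9 
 * q9   q6  q6 
(> = start, * = accepting)

start=q0 accept=q5,q8,q9 q0-a->q1 q0-b->q2 q1-a->q3 q1-b->q4 q2-a->q3 q2-b->q5 q3-a->q6 q3-b->q7 q4-a->q6 q4-b->q8 q5-a->q8 q5-b->q8 q6-a->q6 q6-b->q6 q7-a->q6 q7-b->q9 q8-a->q9 q8-b->q9 q9-a->q6 q9-b->q6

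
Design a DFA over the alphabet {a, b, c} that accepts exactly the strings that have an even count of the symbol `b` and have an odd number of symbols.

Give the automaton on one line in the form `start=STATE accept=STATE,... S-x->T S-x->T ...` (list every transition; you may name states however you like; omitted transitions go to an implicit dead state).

start=q0 accept=q1 q0-a->q1 q0-b->q2 q0-c->q1 q1-a->q0 q1-b->q3 q1-c->q0 q2-a->q3 q2-b->q0 q2-c->q3 q3-a->q2 q3-b->q1 q3-c->q2

Build one automaton per condition and run them in lockstep. The first has 2 states tracking the count of `b`s modulo 2; the second has 2 states tracking the input length modulo 2. A product state is a pair (one from each), accepting exactly when both do.
A 4-state machine:
        a   b   c  
>  q0   q1  q2  q1 
 * q1   q0  q3  q0 
   q2   q3  q0  q3 
   q3   q2  q1  q2 
(> = start, * = accepting)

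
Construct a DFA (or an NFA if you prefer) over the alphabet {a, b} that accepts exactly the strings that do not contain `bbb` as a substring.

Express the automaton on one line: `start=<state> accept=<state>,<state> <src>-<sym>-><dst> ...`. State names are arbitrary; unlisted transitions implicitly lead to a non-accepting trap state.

Track partial matches of the forbidden pattern `bbb`. State q3 is a dead state reached once `bbb` has occurred; every other state accepts. q0 means no part of `bbb` is currently matched.
A 4-state machine:
        a   b  
>* q0   q0  q1 
 * q1   q0  q2 
 * q2   q0  q3 
   q3   q3  q3 
(> = start, * = accepting)

start=q0 accept=q0,q1,q2 q0-a->q0 q0-b->q1 q1-a->q0 q1-b->q2 q2-a->q0 q2-b->q3 q3-a->q3 q3-b->q3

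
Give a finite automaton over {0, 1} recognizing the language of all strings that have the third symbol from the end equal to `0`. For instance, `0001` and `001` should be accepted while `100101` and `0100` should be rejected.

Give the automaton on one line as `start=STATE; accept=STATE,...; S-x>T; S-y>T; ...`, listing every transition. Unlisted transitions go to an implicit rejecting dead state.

start=q0; accept=q7,q8,q9,q10; q0-0>q1; q0-1>q2; q1-0>q3; q1-1>q4; q2-0>q5; q2-1>q6; q3-0>q7; q3-1>q8; q4-0>q9; q4-1>q10; q5-0>q11; q5-1>q12; q6-0>q13; q6-1>q14; q7-0>q7; q7-1>q8; q8-0>q9; q8-1>q10; q9-0>q11; q9-1>q12; q10-0>q13; q10-1>q14; q11-0>q7; q11-1>q8; q12-0>q9; q12-1>q10; q13-0>q11; q13-1>q12; q14-0>q13; q14-1>q14

A DFA must remember the last 3 symbols (since which symbol is third-to-last isn't known until the input ends). Use one state per possible window of the last ≤3 symbols; accept from those whose window starts with `0`.
15 states suffice.
          0    1  
>  q0     q1   q2 
   q1     q3   q4 
   q2     q5   q6 
   q3     q7   q8 
   q4     q9  q10 
   q5    q11  q12 
   q6    q13  q14 
 * q7     q7   q8 
 * q8     q9  q10 
 * q9    q11  q12 
 * q10   q13  q14 
   q11    q7   q8 
   q12    q9  q10 
   q13   q11  q12 
   q14   q13  q14 
(> = start, * = accepting)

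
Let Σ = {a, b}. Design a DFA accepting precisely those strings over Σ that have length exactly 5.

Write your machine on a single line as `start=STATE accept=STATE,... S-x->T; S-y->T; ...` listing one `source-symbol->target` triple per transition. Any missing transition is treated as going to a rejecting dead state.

Count input length up to 6: every symbol moves from S0 toward S6, which means 'more than 5' and absorbs. Accept from {S5}.
7 states suffice.
        a   b  
>  S0   S1  S1 
   S1   S2  S2 
   S2   S3  S3 
   S3   S4  S4 
   S4   S5  S5 
 * S5   S6  S6 
   S6   S6  S6 
(> = start, * = accepting)

start=S0; accept=S5; S0-a->S1; S0-b->S1; S1-a->S2; S1-b->S2; S2-a->S3; S2-b->S3; S3-a->S4; S3-b->S4; S4-a->S5; S4-b->S5; S5-a->S6; S5-b->S6; S6-a->S6; S6-b->S6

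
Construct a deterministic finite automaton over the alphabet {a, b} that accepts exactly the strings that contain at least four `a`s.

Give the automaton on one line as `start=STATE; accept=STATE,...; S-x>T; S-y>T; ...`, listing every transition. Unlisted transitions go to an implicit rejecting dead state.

start=q0; accept=q4,q5; q0-a>q1; q0-b>q0; q1-a>q2; q1-b>q1; q2-a>q3; q2-b>q2; q3-a>q4; q3-b>q3; q4-a>q5; q4-b>q4; q5-a>q5; q5-b>q5

Only the number of `a`s matters, and only up to 5. Make a chain q0 → q1 → q2 → q3 → q4 → q5 advanced by each `a` (with q5 absorbing); every other symbol self-loops. The accepting set is {q4, q5}.
        a   b  
>  q0   q1  q0 
   q1   q2  q1 
   q2   q3  q2 
   q3   q4  q3 
 * q4   q5  q4 
 * q5   q5  q5 
(> = start, * = accepting)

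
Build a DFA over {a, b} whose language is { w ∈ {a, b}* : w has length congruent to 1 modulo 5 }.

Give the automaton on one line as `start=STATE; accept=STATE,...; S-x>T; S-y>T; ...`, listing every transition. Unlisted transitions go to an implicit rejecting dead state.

start=q0; accept=q1; q0-a>q1; q0-b>q1; q1-a>q2; q1-b>q2; q2-a>q3; q2-b>q3; q3-a>q4; q3-b>q4; q4-a>q0; q4-b>q0

Count input length modulo 5: every symbol advances one step around the cycle q0 → q1 → q2 → q3 → q4 → q0. Accept at q1.
A 5-state machine:
        a   b  
>  q0   q1  q1 
 * q1   q2  q2 
   q2   q3  q3 
   q3   q4  q4 
   q4   q0  q0 
(> = start, * = accepting)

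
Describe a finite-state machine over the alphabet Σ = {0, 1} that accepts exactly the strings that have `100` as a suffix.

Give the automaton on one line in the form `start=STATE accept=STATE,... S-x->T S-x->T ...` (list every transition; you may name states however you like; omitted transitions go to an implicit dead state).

start=S0 accept=S3 S0-0->S0 S0-1->S1 S1-0->S2 S1-1->S1 S2-0->S3 S2-1->S1 S3-0->S0 S3-1->S1

Let each state record the length of the longest suffix of the input read so far that is also a prefix of `100`. S1 means the last symbol is `1`; S2 means the last 2 symbols are `10`; S3 means the last 3 symbols are `100`. Accept only at S3, where the string currently ends in `100`.
        0   1  
>  S0   S0  S1 
   S1   S2  S1 
   S2   S3  S1 
 * S3   S0  S1 
(> = start, * = accepting)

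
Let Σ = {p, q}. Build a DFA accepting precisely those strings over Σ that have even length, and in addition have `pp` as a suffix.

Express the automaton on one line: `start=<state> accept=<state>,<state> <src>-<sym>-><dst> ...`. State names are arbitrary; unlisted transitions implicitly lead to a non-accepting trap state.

Run two small machines in parallel and take their product. The first has 2 states tracking the input length modulo 2; the second has 3 states tracking how much of the suffix `pp` has currently been matched. A product state is a pair (one from each), accepting exactly when both do.
With 6 states:
        p   q  
>  s0   s1  s2 
   s1   s3  s0 
   s2   s4  s0 
 * s3   s5  s2 
   s4   s5  s2 
   s5   s3  s0 
(> = start, * = accepting)

start=s0 accept=s3 s0-p->s1 s0-q->s2 s1-p->s3 s1-q->s0 s2-p->s4 s2-q->s0 s3-p->s5 s3-q->s2 s4-p->s5 s4-q->s2 s5-p->s3 s5-q->s0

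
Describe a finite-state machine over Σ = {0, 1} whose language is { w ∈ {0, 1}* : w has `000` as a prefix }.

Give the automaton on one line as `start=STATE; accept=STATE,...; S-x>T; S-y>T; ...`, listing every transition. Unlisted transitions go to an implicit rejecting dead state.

Check the first 3 symbols one by one: q0 through q2 record how many have matched `000` so far; any wrong symbol goes to the dead state q4. After all 3 match we enter the accepting sink q3.
        0   1  
>  q0   q1  q4 
   q1   q2  q4 
   q2   q3  q4 
 * q3   q3  q3 
   q4   q4  q4 
(> = start, * = accepting)

start=q0; accept=q3; q0-0>q1; q0-1>q4; q1-0>q2; q1-1>q4; q2-0>q3; q2-1>q4; q3-0>q3; q3-1>q3; q4-0>q4; q4-1>q4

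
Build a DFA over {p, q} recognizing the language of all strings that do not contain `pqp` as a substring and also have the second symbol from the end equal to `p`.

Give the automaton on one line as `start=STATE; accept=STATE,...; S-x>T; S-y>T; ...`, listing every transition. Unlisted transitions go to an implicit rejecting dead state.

Run two small machines in parallel and take their product. One (4 states) tracks partial matches of the forbidden pattern `pqp`; the other (7 states) tracks the last 2 symbols read. Each combined state is a pair, one component from each; accept when both components accept. Equivalent product states are then merged.
A 5-state machine:
       p  q 
>  A   B  A 
   B   C  D 
 * C   C  D 
 * D   E  A 
   E   E  E 
(> = start, * = accepting)

start=A; accept=C,D; A-p>B; A-q>A; B-p>C; B-q>D; C-p>C; C-q>D; D-p>E; D-q>A; E-p>E; E-q>E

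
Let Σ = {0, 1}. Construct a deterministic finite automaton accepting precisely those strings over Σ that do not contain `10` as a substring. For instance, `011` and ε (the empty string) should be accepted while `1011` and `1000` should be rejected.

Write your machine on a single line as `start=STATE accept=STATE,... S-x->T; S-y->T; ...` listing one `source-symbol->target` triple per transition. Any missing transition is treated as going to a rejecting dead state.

start=s0; accept=s0,s1; s0-0->s0; s0-1->s1; s1-0->s2; s1-1->s1; s2-0->s2; s2-1->s2

Track partial matches of the forbidden pattern `10`. State s2 is a dead state reached once `10` has occurred; every other state accepts. s0 means no part of `10` is currently matched.
3 states suffice.
        0   1  
>* s0   s0  s1 
 * s1   s2  s1 
   s2   s2  s2 
(> = start, * = accepting)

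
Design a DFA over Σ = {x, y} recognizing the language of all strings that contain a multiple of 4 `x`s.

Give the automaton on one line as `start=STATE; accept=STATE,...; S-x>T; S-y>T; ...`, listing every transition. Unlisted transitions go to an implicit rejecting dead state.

start=q0; accept=q0; q0-x>q1; q0-y>q0; q1-x>q2; q1-y>q1; q2-x>q3; q2-y>q2; q3-x>q0; q3-y>q3

Keep the running count of `x`s modulo 4: each `x` advances along the cycle q0 → q1 → q2 → q3 → q0 while other symbols loop. Accept at q0.
A 4-state machine:
        x   y  
>* q0   q1  q0 
   q1   q2  q1 
   q2   q3  q2 
   q3   q0  q3 
(> = start, * = accepting)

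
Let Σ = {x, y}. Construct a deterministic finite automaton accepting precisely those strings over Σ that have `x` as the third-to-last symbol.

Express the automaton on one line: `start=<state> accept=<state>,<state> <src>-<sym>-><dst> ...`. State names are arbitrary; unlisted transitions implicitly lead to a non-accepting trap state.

start=A accept=H,I,J,K A-x->B A-y->C B-x->D B-y->E C-x->F C-y->G D-x->H D-y->I E-x->J E-y->K F-x->L F-y->M G-x->N G-y->O H-x->H H-y->I I-x->J I-y->K J-x->L J-y->M K-x->N K-y->O L-x->H L-y->I M-x->J M-y->K N-x->L N-y->M O-x->N O-y->O

A DFA must remember the last 3 symbols (since which symbol is third-to-last isn't known until the input ends). Use one state per possible window of the last ≤3 symbols; accept from those whose window starts with `x`.
       x  y 
>  A   B  C 
   B   D  E 
   C   F  G 
   D   H  I 
   E   J  K 
   F   L  M 
   G   N  O 
 * H   H  I 
 * I   J  K 
 * J   L  M 
 * K   N  O 
   L   H  I 
   M   J  K 
   N   L  M 
   O   N  O 
(> = start, * = accepting)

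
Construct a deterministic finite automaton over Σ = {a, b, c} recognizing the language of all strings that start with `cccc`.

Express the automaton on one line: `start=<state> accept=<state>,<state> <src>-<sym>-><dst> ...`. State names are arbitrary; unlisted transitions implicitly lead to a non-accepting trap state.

Check the first 4 symbols one by one: q0 through q3 record how many have matched `cccc` so far; any wrong symbol goes to the dead state q5. After all 4 match we enter the accepting sink q4.
A 6-state machine:
        a   b   c  
>  q0   q5  q5  q1 
   q1   q5  q5  q2 
   q2   q5  q5  q3 
   q3   q5  q5  q4 
 * q4   q4  q4  q4 
   q5   q5  q5  q5 
(> = start, * = accepting)

start=q0 accept=q4 q0-a->q5 q0-b->q5 q0-c->q1 q1-a->q5 q1-b->q5 q1-c->q2 q2-a->q5 q2-b->q5 q2-c->q3 q3-a->q5 q3-b->q5 q3-c->q4 q4-a->q4 q4-b->q4 q4-c->q4 q5-a->q5 q5-b->q5 q5-c->q5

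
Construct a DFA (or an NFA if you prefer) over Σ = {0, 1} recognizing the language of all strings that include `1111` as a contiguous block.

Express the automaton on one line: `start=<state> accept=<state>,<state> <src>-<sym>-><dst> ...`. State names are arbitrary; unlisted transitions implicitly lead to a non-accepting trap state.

start=q0 accept=q4 q0-0->q0 q0-1->q1 q1-0->q0 q1-1->q2 q2-0->q0 q2-1->q3 q3-0->q0 q3-1->q4 q4-0->q4 q4-1->q4

States q0..q3 record the length of the longest prefix of `1111` that matches the current input suffix. Reaching q4 means `1111` has been seen, and we stay there forever. Accept from q4.
A 5-state machine:
        0   1  
>  q0   q0  q1 
   q1   q0  q2 
   q2   q0  q3 
   q3   q0  q4 
 * q4   q4  q4 
(> = start, * = accepting)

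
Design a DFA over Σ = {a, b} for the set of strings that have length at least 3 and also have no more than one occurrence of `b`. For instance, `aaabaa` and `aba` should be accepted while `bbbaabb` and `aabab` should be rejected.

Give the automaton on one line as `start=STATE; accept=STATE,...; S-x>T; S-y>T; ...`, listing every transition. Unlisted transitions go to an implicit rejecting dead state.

start=s0; accept=s6,s7,s9,s10; s0-a>s1; s0-b>s2; s1-a>s3; s1-b>s4; s2-a>s4; s2-b>s5; s3-a>s6; s3-b>s7; s4-a>s7; s4-b>s8; s5-a>s8; s5-b>s8; s6-a>s9; s6-b>s10; s7-a>s10; s7-b>s11; s8-a>s11; s8-b>s11; s9-a>s9; s9-b>s10; s10-a>s10; s10-b>s11; s11-a>s11; s11-b>s11

Build one automaton per condition and run them in lockstep. One (5 states) tracks the input length, saturating at 4; the other (3 states) tracks the count of `b`s, saturating at 2. Each combined state is a pair, one component from each; accept when both components accept.
With 12 states:
          a    b  
>  s0     s1   s2 
   s1     s3   s4 
   s2     s4   s5 
   s3     s6   s7 
   s4     s7   s8 
   s5     s8   s8 
 * s6     s9  s10 
 * s7    s10  s11 
   s8    s11  s11 
 * s9     s9  s10 
 * s10   s10  s11 
   s11   s11  s11 
(> = start, * = accepting)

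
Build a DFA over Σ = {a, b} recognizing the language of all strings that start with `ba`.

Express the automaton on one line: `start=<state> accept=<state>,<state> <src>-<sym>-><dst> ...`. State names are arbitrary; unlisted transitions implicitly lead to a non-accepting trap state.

Walk along `ba` while the input agrees: from s0 take `b` to s1, and so on. Any deviation drops to the rejecting sink s3. Once s2 is reached the prefix is confirmed and every continuation is accepted.
4 states suffice.
        a   b  
>  s0   s3  s1 
   s1   s2  s3 
 * s2   s2  s2 
   s3   s3  s3 
(> = start, * = accepting)

start=s0 accept=s2 s0-a->s3 s0-b->s1 s1-a->s2 s1-b->s3 s2-a->s2 s2-b->s2 s3-a->s3 s3-b->s3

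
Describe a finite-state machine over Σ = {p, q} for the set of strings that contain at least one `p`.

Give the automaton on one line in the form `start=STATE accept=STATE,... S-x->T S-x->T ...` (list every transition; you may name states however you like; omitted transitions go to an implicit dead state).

Count `p`s, saturating at 2: state S0 means no `p` yet, S1 means one `p` seen, S2 means more than one. Each `p` increments (capped at S2); other symbols loop. Accept from {S1, S2}.
        p   q  
>  S0   S1  S0 
 * S1   S2  S1 
 * S2   S2  S2 
(> = start, * = accepting)

start=S0 accept=S1,S2 S0-p->S1 S0-q->S0 S1-p->S2 S1-q->S1 S2-p->S2 S2-q->S2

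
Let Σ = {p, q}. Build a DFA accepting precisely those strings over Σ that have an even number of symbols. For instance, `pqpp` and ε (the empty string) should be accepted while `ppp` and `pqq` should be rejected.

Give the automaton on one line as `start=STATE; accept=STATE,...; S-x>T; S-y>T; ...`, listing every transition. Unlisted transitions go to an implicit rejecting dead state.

start=s0; accept=s0; s0-p>s1; s0-q>s1; s1-p>s0; s1-q>s0

Only the length mod 2 matters, so use a 2-cycle: from any state, every input symbol moves to the next state, wrapping s1 back to s0. Mark s0 accepting.
        p   q  
>* s0   s1  s1 
   s1   s0  s0 
(> = start, * = accepting)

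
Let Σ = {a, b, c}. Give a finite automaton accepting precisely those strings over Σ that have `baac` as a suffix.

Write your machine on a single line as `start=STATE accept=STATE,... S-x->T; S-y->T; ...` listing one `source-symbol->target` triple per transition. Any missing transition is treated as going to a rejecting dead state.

Let each state record the length of the longest suffix of the input read so far that is also a prefix of `baac`. q1 means the last symbol is `b`; q2 means the last 2 symbols are `ba`; q3 means the last 3 symbols are `baa`; q4 means the last 4 symbols are `baac`. Accept only at q4, where the string currently ends in `baac`.
With 5 states:
        a   b   c  
>  q0   q0  q1  q0 
   q1   q2  q1  q0 
   q2   q3  q1  q0 
   q3   q0  q1  q4 
 * q4   q0  q1  q0 
(> = start, * = accepting)

start=q0; accept=q4; q0-a->q0; q0-b->q1; q0-c->q0; q1-a->q2; q1-b->q1; q1-c->q0; q2-a->q3; q2-b->q1; q2-c->q0; q3-a->q0; q3-b->q1; q3-c->q4; q4-a->q0; q4-b->q1; q4-c->q0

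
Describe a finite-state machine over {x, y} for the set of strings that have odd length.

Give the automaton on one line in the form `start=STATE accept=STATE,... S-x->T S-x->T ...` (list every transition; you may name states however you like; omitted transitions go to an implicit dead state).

Only the length mod 2 matters, so use a 2-cycle: from any state, every input symbol moves to the next state, wrapping S1 back to S0. Mark S1 accepting.
2 states suffice.
        x   y  
>  S0   S1  S1 
 * S1   S0  S0 
(> = start, * = accepting)

start=S0 accept=S1 S0-x->S1 S0-y->S1 S1-x->S0 S1-y->S0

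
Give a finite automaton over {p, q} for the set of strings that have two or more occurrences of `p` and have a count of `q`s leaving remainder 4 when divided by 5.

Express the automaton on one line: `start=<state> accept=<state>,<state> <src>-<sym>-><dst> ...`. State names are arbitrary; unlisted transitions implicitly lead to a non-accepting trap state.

start=s0 accept=s14 s0-p->s1 s0-q->s2 s1-p->s3 s1-q->s4 s2-p->s4 s2-q->s5 s3-p->s3 s3-q->s6 s4-p->s6 s4-q->s7 s5-p->s7 s5-q->s8 s6-p->s6 s6-q->s9 s7-p->s9 s7-q->s10 s8-p->s10 s8-q->s11 s9-p->s9 s9-q->s12 s10-p->s12 s10-q->s13 s11-p->s13 s11-q->s0 s12-p->s12 s12-q->s14 s13-p->s14 s13-q->s1 s14-p->s14 s14-q->s3

Run two small machines in parallel and take their product. The first has 4 states tracking the count of `p`s, saturating at 3; the second has 5 states tracking the count of `q`s modulo 5. A product state is a pair (one from each), accepting exactly when both do. Minimizing collapses redundant product states.
          p    q  
>  s0     s1   s2 
   s1     s3   s4 
   s2     s4   s5 
   s3     s3   s6 
   s4     s6   s7 
   s5     s7   s8 
   s6     s6   s9 
   s7     s9  s10 
   s8    s10  s11 
   s9     s9  s12 
   s10   s12  s13 
   s11   s13   s0 
   s12   s12  s14 
   s13   s14   s1 
 * s14   s14   s3 
(> = start, * = accepting)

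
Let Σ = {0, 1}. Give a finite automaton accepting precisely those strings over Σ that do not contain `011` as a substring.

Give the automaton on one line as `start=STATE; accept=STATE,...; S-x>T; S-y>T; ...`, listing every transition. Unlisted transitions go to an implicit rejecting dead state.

Track partial matches of the forbidden pattern `011`. State s3 is a dead state reached once `011` has occurred; every other state accepts. s0 means no part of `011` is currently matched.
4 states suffice.
        0   1  
>* s0   s1  s0 
 * s1   s1  s2 
 * s2   s1  s3 
   s3   s3  s3 
(> = start, * = accepting)

start=s0; accept=s0,s1,s2; s0-0>s1; s0-1>s0; s1-0>s1; s1-1>s2; s2-0>s1; s2-1>s3; s3-0>s3; s3-1>s3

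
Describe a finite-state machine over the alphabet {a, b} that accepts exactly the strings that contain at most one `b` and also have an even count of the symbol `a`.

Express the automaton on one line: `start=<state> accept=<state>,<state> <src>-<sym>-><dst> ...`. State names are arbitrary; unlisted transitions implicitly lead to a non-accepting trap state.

Run two small machines in parallel and take their product. The first has 3 states tracking the count of `b`s, saturating at 2; the second has 2 states tracking the count of `a`s modulo 2. A product state is a pair (one from each), accepting exactly when both do. Equivalent product states are then merged.
        a   b  
>* q0   q1  q2 
   q1   q0  q3 
 * q2   q3  q4 
   q3   q2  q4 
   q4   q4  q4 
(> = start, * = accepting)

start=q0 accept=q0,q2 q0-a->q1 q0-b->q2 q1-a->q0 q1-b->q3 q2-a->q3 q2-b->q4 q3-a->q2 q3-b->q4 q4-a->q4 q4-b->q4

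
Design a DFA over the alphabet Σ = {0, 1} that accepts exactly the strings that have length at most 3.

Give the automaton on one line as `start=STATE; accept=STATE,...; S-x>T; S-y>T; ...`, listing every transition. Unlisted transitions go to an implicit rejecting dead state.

start=q0; accept=q0,q1,q2,q3; q0-0>q1; q0-1>q1; q1-0>q2; q1-1>q2; q2-0>q3; q2-1>q3; q3-0>q4; q3-1>q4; q4-0>q4; q4-1>q4

Count input length up to 4: every symbol moves from q0 toward q4, which means 'more than 3' and absorbs. Accept from {q0, q1, q2, q3}.
A 5-state machine:
        0   1  
>* q0   q1  q1 
 * q1   q2  q2 
 * q2   q3  q3 
 * q3   q4  q4 
   q4   q4  q4 
(> = start, * = accepting)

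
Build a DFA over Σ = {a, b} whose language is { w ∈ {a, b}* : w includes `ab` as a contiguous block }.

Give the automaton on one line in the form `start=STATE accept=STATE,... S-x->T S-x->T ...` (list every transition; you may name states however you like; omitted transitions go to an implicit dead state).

start=q0 accept=q2 q0-a->q1 q0-b->q0 q1-a->q1 q1-b->q2 q2-a->q2 q2-b->q2

States q0..q1 record the length of the longest prefix of `ab` that matches the current input suffix. Reaching q2 means `ab` has been seen, and we stay there forever. Accept from q2.
        a   b  
>  q0   q1  q0 
   q1   q1  q2 
 * q2   q2  q2 
(> = start, * = accepting)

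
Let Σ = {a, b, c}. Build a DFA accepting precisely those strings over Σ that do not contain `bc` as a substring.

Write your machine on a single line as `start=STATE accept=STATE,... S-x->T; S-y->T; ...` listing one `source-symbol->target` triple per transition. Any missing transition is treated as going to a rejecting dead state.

This is the complement of 'contains `bc`'. Use the same substring-matching states — s0 through s2 holding how much of `bc` has just been matched — but flip the accepting set: everything except the trap s2 accepts.
        a   b   c  
>* s0   s0  s1  s0 
 * s1   s0  s1  s2 
   s2   s2  s2  s2 
(> = start, * = accepting)

start=s0; accept=s0,s1; s0-a->s0; s0-b->s1; s0-c->s0; s1-a->s0; s1-b->s1; s1-c->s2; s2-a->s2; s2-b->s2; s2-c->s2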